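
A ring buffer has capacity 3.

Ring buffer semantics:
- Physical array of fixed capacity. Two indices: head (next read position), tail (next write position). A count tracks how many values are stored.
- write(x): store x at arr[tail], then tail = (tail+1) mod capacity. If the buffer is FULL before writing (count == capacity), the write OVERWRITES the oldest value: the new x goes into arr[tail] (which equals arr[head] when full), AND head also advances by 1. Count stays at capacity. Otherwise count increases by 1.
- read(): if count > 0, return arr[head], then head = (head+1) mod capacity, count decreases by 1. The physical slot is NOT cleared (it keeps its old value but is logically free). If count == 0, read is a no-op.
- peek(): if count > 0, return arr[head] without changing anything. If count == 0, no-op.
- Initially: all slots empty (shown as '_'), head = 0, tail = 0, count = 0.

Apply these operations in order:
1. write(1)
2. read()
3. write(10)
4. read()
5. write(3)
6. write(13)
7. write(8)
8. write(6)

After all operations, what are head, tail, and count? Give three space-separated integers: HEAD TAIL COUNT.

After op 1 (write(1)): arr=[1 _ _] head=0 tail=1 count=1
After op 2 (read()): arr=[1 _ _] head=1 tail=1 count=0
After op 3 (write(10)): arr=[1 10 _] head=1 tail=2 count=1
After op 4 (read()): arr=[1 10 _] head=2 tail=2 count=0
After op 5 (write(3)): arr=[1 10 3] head=2 tail=0 count=1
After op 6 (write(13)): arr=[13 10 3] head=2 tail=1 count=2
After op 7 (write(8)): arr=[13 8 3] head=2 tail=2 count=3
After op 8 (write(6)): arr=[13 8 6] head=0 tail=0 count=3

Answer: 0 0 3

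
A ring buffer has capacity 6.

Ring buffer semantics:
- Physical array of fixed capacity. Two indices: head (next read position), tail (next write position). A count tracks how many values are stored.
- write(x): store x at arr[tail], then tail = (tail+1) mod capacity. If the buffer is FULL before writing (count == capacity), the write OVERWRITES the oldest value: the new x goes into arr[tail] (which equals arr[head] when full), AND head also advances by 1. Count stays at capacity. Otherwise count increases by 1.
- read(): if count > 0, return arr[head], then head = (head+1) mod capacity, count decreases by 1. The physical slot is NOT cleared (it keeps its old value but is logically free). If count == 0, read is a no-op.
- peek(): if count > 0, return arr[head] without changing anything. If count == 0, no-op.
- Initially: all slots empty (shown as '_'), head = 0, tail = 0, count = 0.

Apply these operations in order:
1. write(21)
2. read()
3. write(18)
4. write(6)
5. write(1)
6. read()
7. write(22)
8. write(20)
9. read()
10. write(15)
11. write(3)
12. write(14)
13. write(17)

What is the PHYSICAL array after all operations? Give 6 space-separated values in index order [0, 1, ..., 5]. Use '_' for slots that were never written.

After op 1 (write(21)): arr=[21 _ _ _ _ _] head=0 tail=1 count=1
After op 2 (read()): arr=[21 _ _ _ _ _] head=1 tail=1 count=0
After op 3 (write(18)): arr=[21 18 _ _ _ _] head=1 tail=2 count=1
After op 4 (write(6)): arr=[21 18 6 _ _ _] head=1 tail=3 count=2
After op 5 (write(1)): arr=[21 18 6 1 _ _] head=1 tail=4 count=3
After op 6 (read()): arr=[21 18 6 1 _ _] head=2 tail=4 count=2
After op 7 (write(22)): arr=[21 18 6 1 22 _] head=2 tail=5 count=3
After op 8 (write(20)): arr=[21 18 6 1 22 20] head=2 tail=0 count=4
After op 9 (read()): arr=[21 18 6 1 22 20] head=3 tail=0 count=3
After op 10 (write(15)): arr=[15 18 6 1 22 20] head=3 tail=1 count=4
After op 11 (write(3)): arr=[15 3 6 1 22 20] head=3 tail=2 count=5
After op 12 (write(14)): arr=[15 3 14 1 22 20] head=3 tail=3 count=6
After op 13 (write(17)): arr=[15 3 14 17 22 20] head=4 tail=4 count=6

Answer: 15 3 14 17 22 20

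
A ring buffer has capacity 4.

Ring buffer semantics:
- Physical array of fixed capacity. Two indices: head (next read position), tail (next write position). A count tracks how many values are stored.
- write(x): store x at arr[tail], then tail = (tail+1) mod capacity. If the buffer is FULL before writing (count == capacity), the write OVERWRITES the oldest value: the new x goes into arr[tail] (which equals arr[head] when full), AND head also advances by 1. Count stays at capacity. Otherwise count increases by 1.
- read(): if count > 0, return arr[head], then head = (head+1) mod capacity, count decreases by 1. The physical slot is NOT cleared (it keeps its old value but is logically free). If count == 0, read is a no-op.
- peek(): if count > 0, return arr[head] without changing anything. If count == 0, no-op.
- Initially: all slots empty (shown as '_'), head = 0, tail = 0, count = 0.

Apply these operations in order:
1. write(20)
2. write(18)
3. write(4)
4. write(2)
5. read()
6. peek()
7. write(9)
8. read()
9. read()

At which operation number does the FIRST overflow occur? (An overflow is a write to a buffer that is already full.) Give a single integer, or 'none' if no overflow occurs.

Answer: none

Derivation:
After op 1 (write(20)): arr=[20 _ _ _] head=0 tail=1 count=1
After op 2 (write(18)): arr=[20 18 _ _] head=0 tail=2 count=2
After op 3 (write(4)): arr=[20 18 4 _] head=0 tail=3 count=3
After op 4 (write(2)): arr=[20 18 4 2] head=0 tail=0 count=4
After op 5 (read()): arr=[20 18 4 2] head=1 tail=0 count=3
After op 6 (peek()): arr=[20 18 4 2] head=1 tail=0 count=3
After op 7 (write(9)): arr=[9 18 4 2] head=1 tail=1 count=4
After op 8 (read()): arr=[9 18 4 2] head=2 tail=1 count=3
After op 9 (read()): arr=[9 18 4 2] head=3 tail=1 count=2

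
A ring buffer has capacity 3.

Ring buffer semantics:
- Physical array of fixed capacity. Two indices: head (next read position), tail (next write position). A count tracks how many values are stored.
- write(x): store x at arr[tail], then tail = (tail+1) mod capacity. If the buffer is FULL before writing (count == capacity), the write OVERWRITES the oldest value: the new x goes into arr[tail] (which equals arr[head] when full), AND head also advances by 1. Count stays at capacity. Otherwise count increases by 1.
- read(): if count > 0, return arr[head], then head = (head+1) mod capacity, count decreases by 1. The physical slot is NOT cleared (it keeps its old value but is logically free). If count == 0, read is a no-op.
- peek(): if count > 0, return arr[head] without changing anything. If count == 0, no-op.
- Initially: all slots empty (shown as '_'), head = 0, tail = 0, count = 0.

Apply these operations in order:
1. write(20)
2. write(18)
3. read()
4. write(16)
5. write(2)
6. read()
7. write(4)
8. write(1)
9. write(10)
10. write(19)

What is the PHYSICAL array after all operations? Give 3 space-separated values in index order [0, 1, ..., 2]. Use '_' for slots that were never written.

After op 1 (write(20)): arr=[20 _ _] head=0 tail=1 count=1
After op 2 (write(18)): arr=[20 18 _] head=0 tail=2 count=2
After op 3 (read()): arr=[20 18 _] head=1 tail=2 count=1
After op 4 (write(16)): arr=[20 18 16] head=1 tail=0 count=2
After op 5 (write(2)): arr=[2 18 16] head=1 tail=1 count=3
After op 6 (read()): arr=[2 18 16] head=2 tail=1 count=2
After op 7 (write(4)): arr=[2 4 16] head=2 tail=2 count=3
After op 8 (write(1)): arr=[2 4 1] head=0 tail=0 count=3
After op 9 (write(10)): arr=[10 4 1] head=1 tail=1 count=3
After op 10 (write(19)): arr=[10 19 1] head=2 tail=2 count=3

Answer: 10 19 1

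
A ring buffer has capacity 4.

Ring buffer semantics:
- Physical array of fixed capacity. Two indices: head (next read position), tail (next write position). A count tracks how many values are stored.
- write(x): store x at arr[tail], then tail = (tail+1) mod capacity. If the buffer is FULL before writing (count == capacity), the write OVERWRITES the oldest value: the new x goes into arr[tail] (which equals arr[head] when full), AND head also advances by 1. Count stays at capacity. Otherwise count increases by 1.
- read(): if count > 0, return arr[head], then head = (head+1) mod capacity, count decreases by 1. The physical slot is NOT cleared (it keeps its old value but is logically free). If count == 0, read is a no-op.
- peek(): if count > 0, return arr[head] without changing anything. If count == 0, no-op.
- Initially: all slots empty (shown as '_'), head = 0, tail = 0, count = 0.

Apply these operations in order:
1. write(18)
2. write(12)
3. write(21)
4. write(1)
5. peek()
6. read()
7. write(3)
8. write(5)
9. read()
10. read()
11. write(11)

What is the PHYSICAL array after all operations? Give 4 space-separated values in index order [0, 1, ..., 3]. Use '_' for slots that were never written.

After op 1 (write(18)): arr=[18 _ _ _] head=0 tail=1 count=1
After op 2 (write(12)): arr=[18 12 _ _] head=0 tail=2 count=2
After op 3 (write(21)): arr=[18 12 21 _] head=0 tail=3 count=3
After op 4 (write(1)): arr=[18 12 21 1] head=0 tail=0 count=4
After op 5 (peek()): arr=[18 12 21 1] head=0 tail=0 count=4
After op 6 (read()): arr=[18 12 21 1] head=1 tail=0 count=3
After op 7 (write(3)): arr=[3 12 21 1] head=1 tail=1 count=4
After op 8 (write(5)): arr=[3 5 21 1] head=2 tail=2 count=4
After op 9 (read()): arr=[3 5 21 1] head=3 tail=2 count=3
After op 10 (read()): arr=[3 5 21 1] head=0 tail=2 count=2
After op 11 (write(11)): arr=[3 5 11 1] head=0 tail=3 count=3

Answer: 3 5 11 1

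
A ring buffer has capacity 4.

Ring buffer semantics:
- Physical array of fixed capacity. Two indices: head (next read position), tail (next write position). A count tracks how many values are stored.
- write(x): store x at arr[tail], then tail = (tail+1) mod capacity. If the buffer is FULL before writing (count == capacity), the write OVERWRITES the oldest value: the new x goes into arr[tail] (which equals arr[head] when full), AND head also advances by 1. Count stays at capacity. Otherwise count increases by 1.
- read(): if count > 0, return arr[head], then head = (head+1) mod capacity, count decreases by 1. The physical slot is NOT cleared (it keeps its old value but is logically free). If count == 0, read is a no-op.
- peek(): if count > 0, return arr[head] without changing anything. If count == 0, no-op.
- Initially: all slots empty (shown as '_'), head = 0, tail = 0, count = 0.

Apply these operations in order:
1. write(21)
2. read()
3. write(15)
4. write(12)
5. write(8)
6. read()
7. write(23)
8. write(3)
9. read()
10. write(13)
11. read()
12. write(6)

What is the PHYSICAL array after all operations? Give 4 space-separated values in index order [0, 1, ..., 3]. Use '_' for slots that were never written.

After op 1 (write(21)): arr=[21 _ _ _] head=0 tail=1 count=1
After op 2 (read()): arr=[21 _ _ _] head=1 tail=1 count=0
After op 3 (write(15)): arr=[21 15 _ _] head=1 tail=2 count=1
After op 4 (write(12)): arr=[21 15 12 _] head=1 tail=3 count=2
After op 5 (write(8)): arr=[21 15 12 8] head=1 tail=0 count=3
After op 6 (read()): arr=[21 15 12 8] head=2 tail=0 count=2
After op 7 (write(23)): arr=[23 15 12 8] head=2 tail=1 count=3
After op 8 (write(3)): arr=[23 3 12 8] head=2 tail=2 count=4
After op 9 (read()): arr=[23 3 12 8] head=3 tail=2 count=3
After op 10 (write(13)): arr=[23 3 13 8] head=3 tail=3 count=4
After op 11 (read()): arr=[23 3 13 8] head=0 tail=3 count=3
After op 12 (write(6)): arr=[23 3 13 6] head=0 tail=0 count=4

Answer: 23 3 13 6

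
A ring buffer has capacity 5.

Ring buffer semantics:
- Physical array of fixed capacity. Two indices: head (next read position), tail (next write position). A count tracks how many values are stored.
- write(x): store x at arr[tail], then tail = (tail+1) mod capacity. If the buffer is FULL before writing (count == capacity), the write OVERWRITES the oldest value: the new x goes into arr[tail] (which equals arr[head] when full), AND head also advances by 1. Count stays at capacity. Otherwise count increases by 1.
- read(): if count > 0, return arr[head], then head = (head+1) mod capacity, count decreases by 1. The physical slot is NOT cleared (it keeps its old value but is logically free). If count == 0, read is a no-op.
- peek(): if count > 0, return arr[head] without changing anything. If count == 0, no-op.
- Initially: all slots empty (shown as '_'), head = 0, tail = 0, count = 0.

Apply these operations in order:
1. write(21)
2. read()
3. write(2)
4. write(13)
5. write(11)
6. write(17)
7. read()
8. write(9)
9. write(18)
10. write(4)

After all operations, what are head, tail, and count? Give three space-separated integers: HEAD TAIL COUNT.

Answer: 3 3 5

Derivation:
After op 1 (write(21)): arr=[21 _ _ _ _] head=0 tail=1 count=1
After op 2 (read()): arr=[21 _ _ _ _] head=1 tail=1 count=0
After op 3 (write(2)): arr=[21 2 _ _ _] head=1 tail=2 count=1
After op 4 (write(13)): arr=[21 2 13 _ _] head=1 tail=3 count=2
After op 5 (write(11)): arr=[21 2 13 11 _] head=1 tail=4 count=3
After op 6 (write(17)): arr=[21 2 13 11 17] head=1 tail=0 count=4
After op 7 (read()): arr=[21 2 13 11 17] head=2 tail=0 count=3
After op 8 (write(9)): arr=[9 2 13 11 17] head=2 tail=1 count=4
After op 9 (write(18)): arr=[9 18 13 11 17] head=2 tail=2 count=5
After op 10 (write(4)): arr=[9 18 4 11 17] head=3 tail=3 count=5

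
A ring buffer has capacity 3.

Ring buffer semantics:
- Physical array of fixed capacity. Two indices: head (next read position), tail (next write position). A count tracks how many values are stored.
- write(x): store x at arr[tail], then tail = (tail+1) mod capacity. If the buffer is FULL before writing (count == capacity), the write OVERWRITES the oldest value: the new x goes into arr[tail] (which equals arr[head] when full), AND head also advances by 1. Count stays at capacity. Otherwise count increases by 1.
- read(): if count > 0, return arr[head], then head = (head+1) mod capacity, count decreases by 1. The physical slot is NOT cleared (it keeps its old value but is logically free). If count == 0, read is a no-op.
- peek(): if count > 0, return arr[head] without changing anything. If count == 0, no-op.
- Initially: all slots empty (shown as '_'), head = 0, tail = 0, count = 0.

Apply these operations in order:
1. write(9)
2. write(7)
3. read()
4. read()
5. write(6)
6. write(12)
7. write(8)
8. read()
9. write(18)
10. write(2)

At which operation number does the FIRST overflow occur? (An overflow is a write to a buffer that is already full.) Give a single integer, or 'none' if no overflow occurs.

Answer: 10

Derivation:
After op 1 (write(9)): arr=[9 _ _] head=0 tail=1 count=1
After op 2 (write(7)): arr=[9 7 _] head=0 tail=2 count=2
After op 3 (read()): arr=[9 7 _] head=1 tail=2 count=1
After op 4 (read()): arr=[9 7 _] head=2 tail=2 count=0
After op 5 (write(6)): arr=[9 7 6] head=2 tail=0 count=1
After op 6 (write(12)): arr=[12 7 6] head=2 tail=1 count=2
After op 7 (write(8)): arr=[12 8 6] head=2 tail=2 count=3
After op 8 (read()): arr=[12 8 6] head=0 tail=2 count=2
After op 9 (write(18)): arr=[12 8 18] head=0 tail=0 count=3
After op 10 (write(2)): arr=[2 8 18] head=1 tail=1 count=3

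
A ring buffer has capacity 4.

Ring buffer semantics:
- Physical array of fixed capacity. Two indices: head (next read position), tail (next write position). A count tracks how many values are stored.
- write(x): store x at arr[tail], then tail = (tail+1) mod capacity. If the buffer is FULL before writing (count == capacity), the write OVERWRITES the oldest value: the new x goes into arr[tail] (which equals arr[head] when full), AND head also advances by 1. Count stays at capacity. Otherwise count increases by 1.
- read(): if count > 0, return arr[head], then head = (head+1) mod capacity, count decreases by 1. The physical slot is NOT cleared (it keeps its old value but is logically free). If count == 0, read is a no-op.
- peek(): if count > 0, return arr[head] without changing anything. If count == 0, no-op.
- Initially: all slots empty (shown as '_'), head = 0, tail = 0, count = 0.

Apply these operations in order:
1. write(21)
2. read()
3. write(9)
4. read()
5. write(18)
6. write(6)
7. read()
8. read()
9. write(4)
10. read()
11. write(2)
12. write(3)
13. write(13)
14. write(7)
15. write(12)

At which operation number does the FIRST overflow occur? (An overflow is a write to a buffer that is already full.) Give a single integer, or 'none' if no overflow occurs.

Answer: 15

Derivation:
After op 1 (write(21)): arr=[21 _ _ _] head=0 tail=1 count=1
After op 2 (read()): arr=[21 _ _ _] head=1 tail=1 count=0
After op 3 (write(9)): arr=[21 9 _ _] head=1 tail=2 count=1
After op 4 (read()): arr=[21 9 _ _] head=2 tail=2 count=0
After op 5 (write(18)): arr=[21 9 18 _] head=2 tail=3 count=1
After op 6 (write(6)): arr=[21 9 18 6] head=2 tail=0 count=2
After op 7 (read()): arr=[21 9 18 6] head=3 tail=0 count=1
After op 8 (read()): arr=[21 9 18 6] head=0 tail=0 count=0
After op 9 (write(4)): arr=[4 9 18 6] head=0 tail=1 count=1
After op 10 (read()): arr=[4 9 18 6] head=1 tail=1 count=0
After op 11 (write(2)): arr=[4 2 18 6] head=1 tail=2 count=1
After op 12 (write(3)): arr=[4 2 3 6] head=1 tail=3 count=2
After op 13 (write(13)): arr=[4 2 3 13] head=1 tail=0 count=3
After op 14 (write(7)): arr=[7 2 3 13] head=1 tail=1 count=4
After op 15 (write(12)): arr=[7 12 3 13] head=2 tail=2 count=4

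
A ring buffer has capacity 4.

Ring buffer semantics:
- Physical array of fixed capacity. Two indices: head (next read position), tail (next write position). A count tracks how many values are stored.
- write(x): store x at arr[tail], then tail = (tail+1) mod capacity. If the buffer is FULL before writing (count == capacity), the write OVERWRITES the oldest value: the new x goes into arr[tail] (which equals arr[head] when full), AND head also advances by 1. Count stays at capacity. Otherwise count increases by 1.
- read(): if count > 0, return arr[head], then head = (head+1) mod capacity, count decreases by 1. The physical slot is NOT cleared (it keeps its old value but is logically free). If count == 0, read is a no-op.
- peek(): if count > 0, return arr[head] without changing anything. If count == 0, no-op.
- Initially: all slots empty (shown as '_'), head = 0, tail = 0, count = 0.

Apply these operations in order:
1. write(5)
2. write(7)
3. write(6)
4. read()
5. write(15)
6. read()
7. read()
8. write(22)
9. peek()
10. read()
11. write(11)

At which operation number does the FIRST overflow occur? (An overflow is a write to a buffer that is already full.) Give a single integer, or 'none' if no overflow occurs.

Answer: none

Derivation:
After op 1 (write(5)): arr=[5 _ _ _] head=0 tail=1 count=1
After op 2 (write(7)): arr=[5 7 _ _] head=0 tail=2 count=2
After op 3 (write(6)): arr=[5 7 6 _] head=0 tail=3 count=3
After op 4 (read()): arr=[5 7 6 _] head=1 tail=3 count=2
After op 5 (write(15)): arr=[5 7 6 15] head=1 tail=0 count=3
After op 6 (read()): arr=[5 7 6 15] head=2 tail=0 count=2
After op 7 (read()): arr=[5 7 6 15] head=3 tail=0 count=1
After op 8 (write(22)): arr=[22 7 6 15] head=3 tail=1 count=2
After op 9 (peek()): arr=[22 7 6 15] head=3 tail=1 count=2
After op 10 (read()): arr=[22 7 6 15] head=0 tail=1 count=1
After op 11 (write(11)): arr=[22 11 6 15] head=0 tail=2 count=2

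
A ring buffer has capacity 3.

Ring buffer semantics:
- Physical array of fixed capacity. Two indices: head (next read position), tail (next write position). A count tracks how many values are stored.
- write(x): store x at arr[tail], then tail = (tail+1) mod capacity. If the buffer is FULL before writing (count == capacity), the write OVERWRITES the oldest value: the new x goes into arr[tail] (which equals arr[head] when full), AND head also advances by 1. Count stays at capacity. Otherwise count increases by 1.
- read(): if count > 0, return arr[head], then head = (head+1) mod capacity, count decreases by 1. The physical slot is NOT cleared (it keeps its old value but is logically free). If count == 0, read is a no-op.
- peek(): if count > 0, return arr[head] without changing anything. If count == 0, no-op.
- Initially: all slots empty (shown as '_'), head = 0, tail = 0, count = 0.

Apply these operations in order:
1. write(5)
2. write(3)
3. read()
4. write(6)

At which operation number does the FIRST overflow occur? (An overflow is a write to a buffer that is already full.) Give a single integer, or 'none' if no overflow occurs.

Answer: none

Derivation:
After op 1 (write(5)): arr=[5 _ _] head=0 tail=1 count=1
After op 2 (write(3)): arr=[5 3 _] head=0 tail=2 count=2
After op 3 (read()): arr=[5 3 _] head=1 tail=2 count=1
After op 4 (write(6)): arr=[5 3 6] head=1 tail=0 count=2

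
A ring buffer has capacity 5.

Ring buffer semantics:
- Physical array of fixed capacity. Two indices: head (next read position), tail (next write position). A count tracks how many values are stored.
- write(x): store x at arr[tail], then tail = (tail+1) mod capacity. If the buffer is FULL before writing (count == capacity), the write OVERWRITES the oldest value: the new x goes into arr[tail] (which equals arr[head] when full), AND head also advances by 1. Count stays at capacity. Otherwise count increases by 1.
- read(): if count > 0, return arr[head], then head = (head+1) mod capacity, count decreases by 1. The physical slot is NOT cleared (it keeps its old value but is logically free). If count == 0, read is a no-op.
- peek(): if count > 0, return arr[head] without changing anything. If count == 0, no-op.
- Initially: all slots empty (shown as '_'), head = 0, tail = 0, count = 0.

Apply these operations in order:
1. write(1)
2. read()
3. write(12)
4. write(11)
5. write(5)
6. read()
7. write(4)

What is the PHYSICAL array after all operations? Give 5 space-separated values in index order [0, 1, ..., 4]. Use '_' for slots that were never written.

After op 1 (write(1)): arr=[1 _ _ _ _] head=0 tail=1 count=1
After op 2 (read()): arr=[1 _ _ _ _] head=1 tail=1 count=0
After op 3 (write(12)): arr=[1 12 _ _ _] head=1 tail=2 count=1
After op 4 (write(11)): arr=[1 12 11 _ _] head=1 tail=3 count=2
After op 5 (write(5)): arr=[1 12 11 5 _] head=1 tail=4 count=3
After op 6 (read()): arr=[1 12 11 5 _] head=2 tail=4 count=2
After op 7 (write(4)): arr=[1 12 11 5 4] head=2 tail=0 count=3

Answer: 1 12 11 5 4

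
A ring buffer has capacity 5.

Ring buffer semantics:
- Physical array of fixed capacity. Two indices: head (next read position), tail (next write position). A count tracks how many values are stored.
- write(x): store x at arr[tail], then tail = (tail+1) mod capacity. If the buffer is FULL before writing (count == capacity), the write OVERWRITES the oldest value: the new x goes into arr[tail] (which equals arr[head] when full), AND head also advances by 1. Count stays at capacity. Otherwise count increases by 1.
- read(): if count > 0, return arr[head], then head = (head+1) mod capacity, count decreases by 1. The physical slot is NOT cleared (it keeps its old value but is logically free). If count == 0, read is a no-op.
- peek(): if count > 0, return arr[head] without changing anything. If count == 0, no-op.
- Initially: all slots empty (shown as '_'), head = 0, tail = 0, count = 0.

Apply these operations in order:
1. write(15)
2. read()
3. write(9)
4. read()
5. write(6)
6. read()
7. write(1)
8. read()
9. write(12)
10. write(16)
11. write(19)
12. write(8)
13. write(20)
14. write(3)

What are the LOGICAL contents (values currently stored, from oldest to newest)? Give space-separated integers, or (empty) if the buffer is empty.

Answer: 16 19 8 20 3

Derivation:
After op 1 (write(15)): arr=[15 _ _ _ _] head=0 tail=1 count=1
After op 2 (read()): arr=[15 _ _ _ _] head=1 tail=1 count=0
After op 3 (write(9)): arr=[15 9 _ _ _] head=1 tail=2 count=1
After op 4 (read()): arr=[15 9 _ _ _] head=2 tail=2 count=0
After op 5 (write(6)): arr=[15 9 6 _ _] head=2 tail=3 count=1
After op 6 (read()): arr=[15 9 6 _ _] head=3 tail=3 count=0
After op 7 (write(1)): arr=[15 9 6 1 _] head=3 tail=4 count=1
After op 8 (read()): arr=[15 9 6 1 _] head=4 tail=4 count=0
After op 9 (write(12)): arr=[15 9 6 1 12] head=4 tail=0 count=1
After op 10 (write(16)): arr=[16 9 6 1 12] head=4 tail=1 count=2
After op 11 (write(19)): arr=[16 19 6 1 12] head=4 tail=2 count=3
After op 12 (write(8)): arr=[16 19 8 1 12] head=4 tail=3 count=4
After op 13 (write(20)): arr=[16 19 8 20 12] head=4 tail=4 count=5
After op 14 (write(3)): arr=[16 19 8 20 3] head=0 tail=0 count=5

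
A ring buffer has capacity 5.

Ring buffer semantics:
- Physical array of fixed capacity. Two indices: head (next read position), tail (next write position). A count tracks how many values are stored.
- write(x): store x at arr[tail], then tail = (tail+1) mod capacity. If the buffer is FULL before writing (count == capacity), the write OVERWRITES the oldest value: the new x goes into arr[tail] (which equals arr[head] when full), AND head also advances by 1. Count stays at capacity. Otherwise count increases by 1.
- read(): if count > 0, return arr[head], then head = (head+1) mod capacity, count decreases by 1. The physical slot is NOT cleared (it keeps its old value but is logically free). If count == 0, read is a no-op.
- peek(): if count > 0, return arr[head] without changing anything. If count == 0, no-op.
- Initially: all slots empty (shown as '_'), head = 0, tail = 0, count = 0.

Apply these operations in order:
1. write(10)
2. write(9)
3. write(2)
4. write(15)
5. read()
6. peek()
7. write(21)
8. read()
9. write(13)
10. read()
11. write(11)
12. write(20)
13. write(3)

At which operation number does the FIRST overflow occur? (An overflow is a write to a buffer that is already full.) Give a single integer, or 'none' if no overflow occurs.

After op 1 (write(10)): arr=[10 _ _ _ _] head=0 tail=1 count=1
After op 2 (write(9)): arr=[10 9 _ _ _] head=0 tail=2 count=2
After op 3 (write(2)): arr=[10 9 2 _ _] head=0 tail=3 count=3
After op 4 (write(15)): arr=[10 9 2 15 _] head=0 tail=4 count=4
After op 5 (read()): arr=[10 9 2 15 _] head=1 tail=4 count=3
After op 6 (peek()): arr=[10 9 2 15 _] head=1 tail=4 count=3
After op 7 (write(21)): arr=[10 9 2 15 21] head=1 tail=0 count=4
After op 8 (read()): arr=[10 9 2 15 21] head=2 tail=0 count=3
After op 9 (write(13)): arr=[13 9 2 15 21] head=2 tail=1 count=4
After op 10 (read()): arr=[13 9 2 15 21] head=3 tail=1 count=3
After op 11 (write(11)): arr=[13 11 2 15 21] head=3 tail=2 count=4
After op 12 (write(20)): arr=[13 11 20 15 21] head=3 tail=3 count=5
After op 13 (write(3)): arr=[13 11 20 3 21] head=4 tail=4 count=5

Answer: 13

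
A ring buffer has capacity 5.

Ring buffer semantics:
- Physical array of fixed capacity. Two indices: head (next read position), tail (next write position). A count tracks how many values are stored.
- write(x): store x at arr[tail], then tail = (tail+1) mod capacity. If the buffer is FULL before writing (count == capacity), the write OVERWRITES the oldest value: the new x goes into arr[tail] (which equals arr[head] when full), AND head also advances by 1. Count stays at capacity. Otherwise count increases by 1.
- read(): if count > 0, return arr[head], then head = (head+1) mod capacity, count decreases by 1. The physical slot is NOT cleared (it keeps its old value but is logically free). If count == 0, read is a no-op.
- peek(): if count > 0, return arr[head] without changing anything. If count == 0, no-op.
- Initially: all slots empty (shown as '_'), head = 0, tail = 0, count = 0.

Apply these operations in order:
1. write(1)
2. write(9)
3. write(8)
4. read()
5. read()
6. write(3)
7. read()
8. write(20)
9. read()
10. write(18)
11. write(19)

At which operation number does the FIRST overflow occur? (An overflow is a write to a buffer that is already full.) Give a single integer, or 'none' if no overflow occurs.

Answer: none

Derivation:
After op 1 (write(1)): arr=[1 _ _ _ _] head=0 tail=1 count=1
After op 2 (write(9)): arr=[1 9 _ _ _] head=0 tail=2 count=2
After op 3 (write(8)): arr=[1 9 8 _ _] head=0 tail=3 count=3
After op 4 (read()): arr=[1 9 8 _ _] head=1 tail=3 count=2
After op 5 (read()): arr=[1 9 8 _ _] head=2 tail=3 count=1
After op 6 (write(3)): arr=[1 9 8 3 _] head=2 tail=4 count=2
After op 7 (read()): arr=[1 9 8 3 _] head=3 tail=4 count=1
After op 8 (write(20)): arr=[1 9 8 3 20] head=3 tail=0 count=2
After op 9 (read()): arr=[1 9 8 3 20] head=4 tail=0 count=1
After op 10 (write(18)): arr=[18 9 8 3 20] head=4 tail=1 count=2
After op 11 (write(19)): arr=[18 19 8 3 20] head=4 tail=2 count=3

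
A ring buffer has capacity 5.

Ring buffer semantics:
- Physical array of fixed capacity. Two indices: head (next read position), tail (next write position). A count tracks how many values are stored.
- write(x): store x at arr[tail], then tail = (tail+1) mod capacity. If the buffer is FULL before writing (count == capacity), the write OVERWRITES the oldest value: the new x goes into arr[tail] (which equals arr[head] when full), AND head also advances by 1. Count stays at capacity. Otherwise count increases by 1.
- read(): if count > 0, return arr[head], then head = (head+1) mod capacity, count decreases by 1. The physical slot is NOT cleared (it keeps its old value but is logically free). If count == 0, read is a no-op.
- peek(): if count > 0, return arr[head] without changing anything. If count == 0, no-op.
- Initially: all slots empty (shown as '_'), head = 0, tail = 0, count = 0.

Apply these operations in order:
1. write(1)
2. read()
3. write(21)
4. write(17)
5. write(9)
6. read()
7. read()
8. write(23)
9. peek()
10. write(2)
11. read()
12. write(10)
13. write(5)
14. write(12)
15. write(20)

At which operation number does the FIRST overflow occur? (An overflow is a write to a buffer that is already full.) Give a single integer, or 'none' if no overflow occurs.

After op 1 (write(1)): arr=[1 _ _ _ _] head=0 tail=1 count=1
After op 2 (read()): arr=[1 _ _ _ _] head=1 tail=1 count=0
After op 3 (write(21)): arr=[1 21 _ _ _] head=1 tail=2 count=1
After op 4 (write(17)): arr=[1 21 17 _ _] head=1 tail=3 count=2
After op 5 (write(9)): arr=[1 21 17 9 _] head=1 tail=4 count=3
After op 6 (read()): arr=[1 21 17 9 _] head=2 tail=4 count=2
After op 7 (read()): arr=[1 21 17 9 _] head=3 tail=4 count=1
After op 8 (write(23)): arr=[1 21 17 9 23] head=3 tail=0 count=2
After op 9 (peek()): arr=[1 21 17 9 23] head=3 tail=0 count=2
After op 10 (write(2)): arr=[2 21 17 9 23] head=3 tail=1 count=3
After op 11 (read()): arr=[2 21 17 9 23] head=4 tail=1 count=2
After op 12 (write(10)): arr=[2 10 17 9 23] head=4 tail=2 count=3
After op 13 (write(5)): arr=[2 10 5 9 23] head=4 tail=3 count=4
After op 14 (write(12)): arr=[2 10 5 12 23] head=4 tail=4 count=5
After op 15 (write(20)): arr=[2 10 5 12 20] head=0 tail=0 count=5

Answer: 15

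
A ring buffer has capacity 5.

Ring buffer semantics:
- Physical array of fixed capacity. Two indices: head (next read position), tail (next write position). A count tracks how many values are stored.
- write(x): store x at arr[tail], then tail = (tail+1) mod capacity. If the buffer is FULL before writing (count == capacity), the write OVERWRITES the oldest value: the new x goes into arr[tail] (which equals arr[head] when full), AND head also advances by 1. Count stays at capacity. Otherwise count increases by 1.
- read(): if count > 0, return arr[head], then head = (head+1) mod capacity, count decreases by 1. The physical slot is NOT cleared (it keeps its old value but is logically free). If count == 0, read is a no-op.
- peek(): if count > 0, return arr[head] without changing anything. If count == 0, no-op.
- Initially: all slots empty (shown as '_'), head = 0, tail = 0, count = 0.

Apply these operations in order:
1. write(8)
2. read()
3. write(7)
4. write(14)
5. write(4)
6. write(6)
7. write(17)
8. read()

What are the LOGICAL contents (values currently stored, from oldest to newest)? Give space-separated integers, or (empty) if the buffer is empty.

After op 1 (write(8)): arr=[8 _ _ _ _] head=0 tail=1 count=1
After op 2 (read()): arr=[8 _ _ _ _] head=1 tail=1 count=0
After op 3 (write(7)): arr=[8 7 _ _ _] head=1 tail=2 count=1
After op 4 (write(14)): arr=[8 7 14 _ _] head=1 tail=3 count=2
After op 5 (write(4)): arr=[8 7 14 4 _] head=1 tail=4 count=3
After op 6 (write(6)): arr=[8 7 14 4 6] head=1 tail=0 count=4
After op 7 (write(17)): arr=[17 7 14 4 6] head=1 tail=1 count=5
After op 8 (read()): arr=[17 7 14 4 6] head=2 tail=1 count=4

Answer: 14 4 6 17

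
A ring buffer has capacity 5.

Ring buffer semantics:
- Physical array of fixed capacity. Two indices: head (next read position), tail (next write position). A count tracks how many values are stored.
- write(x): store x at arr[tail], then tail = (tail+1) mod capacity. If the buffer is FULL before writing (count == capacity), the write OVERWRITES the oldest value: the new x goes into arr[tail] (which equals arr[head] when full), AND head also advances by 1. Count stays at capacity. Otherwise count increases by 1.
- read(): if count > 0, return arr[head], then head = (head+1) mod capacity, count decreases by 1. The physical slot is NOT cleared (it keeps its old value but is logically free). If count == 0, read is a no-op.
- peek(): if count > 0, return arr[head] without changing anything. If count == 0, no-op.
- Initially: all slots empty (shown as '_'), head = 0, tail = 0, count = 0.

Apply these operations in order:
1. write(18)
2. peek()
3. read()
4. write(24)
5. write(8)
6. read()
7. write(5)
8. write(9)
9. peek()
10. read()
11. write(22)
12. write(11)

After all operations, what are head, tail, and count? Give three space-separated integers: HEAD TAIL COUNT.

Answer: 3 2 4

Derivation:
After op 1 (write(18)): arr=[18 _ _ _ _] head=0 tail=1 count=1
After op 2 (peek()): arr=[18 _ _ _ _] head=0 tail=1 count=1
After op 3 (read()): arr=[18 _ _ _ _] head=1 tail=1 count=0
After op 4 (write(24)): arr=[18 24 _ _ _] head=1 tail=2 count=1
After op 5 (write(8)): arr=[18 24 8 _ _] head=1 tail=3 count=2
After op 6 (read()): arr=[18 24 8 _ _] head=2 tail=3 count=1
After op 7 (write(5)): arr=[18 24 8 5 _] head=2 tail=4 count=2
After op 8 (write(9)): arr=[18 24 8 5 9] head=2 tail=0 count=3
After op 9 (peek()): arr=[18 24 8 5 9] head=2 tail=0 count=3
After op 10 (read()): arr=[18 24 8 5 9] head=3 tail=0 count=2
After op 11 (write(22)): arr=[22 24 8 5 9] head=3 tail=1 count=3
After op 12 (write(11)): arr=[22 11 8 5 9] head=3 tail=2 count=4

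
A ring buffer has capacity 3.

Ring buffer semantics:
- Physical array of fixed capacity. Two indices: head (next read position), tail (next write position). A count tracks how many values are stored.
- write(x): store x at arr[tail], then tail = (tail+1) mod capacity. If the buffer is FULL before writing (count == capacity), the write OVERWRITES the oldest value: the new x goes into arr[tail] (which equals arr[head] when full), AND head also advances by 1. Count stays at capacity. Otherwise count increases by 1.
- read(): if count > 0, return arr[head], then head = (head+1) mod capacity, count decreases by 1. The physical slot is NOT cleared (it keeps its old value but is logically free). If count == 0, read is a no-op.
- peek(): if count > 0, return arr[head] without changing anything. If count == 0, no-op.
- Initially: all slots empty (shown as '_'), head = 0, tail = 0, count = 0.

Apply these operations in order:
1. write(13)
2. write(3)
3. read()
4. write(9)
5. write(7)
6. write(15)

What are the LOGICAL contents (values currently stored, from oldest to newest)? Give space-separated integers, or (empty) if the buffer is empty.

Answer: 9 7 15

Derivation:
After op 1 (write(13)): arr=[13 _ _] head=0 tail=1 count=1
After op 2 (write(3)): arr=[13 3 _] head=0 tail=2 count=2
After op 3 (read()): arr=[13 3 _] head=1 tail=2 count=1
After op 4 (write(9)): arr=[13 3 9] head=1 tail=0 count=2
After op 5 (write(7)): arr=[7 3 9] head=1 tail=1 count=3
After op 6 (write(15)): arr=[7 15 9] head=2 tail=2 count=3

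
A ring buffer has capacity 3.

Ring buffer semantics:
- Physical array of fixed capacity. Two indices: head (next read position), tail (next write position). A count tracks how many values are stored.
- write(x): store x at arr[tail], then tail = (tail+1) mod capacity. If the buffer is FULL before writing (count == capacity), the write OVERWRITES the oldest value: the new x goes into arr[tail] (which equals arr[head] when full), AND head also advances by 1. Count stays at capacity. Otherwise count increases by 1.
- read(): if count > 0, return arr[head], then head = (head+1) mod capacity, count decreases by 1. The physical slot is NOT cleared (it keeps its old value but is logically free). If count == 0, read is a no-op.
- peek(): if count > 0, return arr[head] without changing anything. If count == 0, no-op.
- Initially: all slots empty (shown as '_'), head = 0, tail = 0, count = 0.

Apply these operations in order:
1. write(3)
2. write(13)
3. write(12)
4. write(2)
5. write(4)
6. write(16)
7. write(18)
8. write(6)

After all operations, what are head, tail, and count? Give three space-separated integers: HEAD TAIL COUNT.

Answer: 2 2 3

Derivation:
After op 1 (write(3)): arr=[3 _ _] head=0 tail=1 count=1
After op 2 (write(13)): arr=[3 13 _] head=0 tail=2 count=2
After op 3 (write(12)): arr=[3 13 12] head=0 tail=0 count=3
After op 4 (write(2)): arr=[2 13 12] head=1 tail=1 count=3
After op 5 (write(4)): arr=[2 4 12] head=2 tail=2 count=3
After op 6 (write(16)): arr=[2 4 16] head=0 tail=0 count=3
After op 7 (write(18)): arr=[18 4 16] head=1 tail=1 count=3
After op 8 (write(6)): arr=[18 6 16] head=2 tail=2 count=3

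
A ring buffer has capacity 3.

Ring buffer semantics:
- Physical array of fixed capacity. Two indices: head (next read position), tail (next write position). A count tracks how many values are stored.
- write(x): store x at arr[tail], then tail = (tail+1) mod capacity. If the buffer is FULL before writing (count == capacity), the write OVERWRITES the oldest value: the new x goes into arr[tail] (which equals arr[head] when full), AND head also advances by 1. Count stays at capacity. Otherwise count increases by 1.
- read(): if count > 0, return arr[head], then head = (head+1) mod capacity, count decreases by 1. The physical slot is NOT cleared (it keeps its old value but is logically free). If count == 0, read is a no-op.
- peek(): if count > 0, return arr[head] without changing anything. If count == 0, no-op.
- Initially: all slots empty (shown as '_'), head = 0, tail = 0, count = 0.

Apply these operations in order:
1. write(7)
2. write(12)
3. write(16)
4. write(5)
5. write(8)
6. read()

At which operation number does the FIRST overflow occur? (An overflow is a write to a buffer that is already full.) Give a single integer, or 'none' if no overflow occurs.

After op 1 (write(7)): arr=[7 _ _] head=0 tail=1 count=1
After op 2 (write(12)): arr=[7 12 _] head=0 tail=2 count=2
After op 3 (write(16)): arr=[7 12 16] head=0 tail=0 count=3
After op 4 (write(5)): arr=[5 12 16] head=1 tail=1 count=3
After op 5 (write(8)): arr=[5 8 16] head=2 tail=2 count=3
After op 6 (read()): arr=[5 8 16] head=0 tail=2 count=2

Answer: 4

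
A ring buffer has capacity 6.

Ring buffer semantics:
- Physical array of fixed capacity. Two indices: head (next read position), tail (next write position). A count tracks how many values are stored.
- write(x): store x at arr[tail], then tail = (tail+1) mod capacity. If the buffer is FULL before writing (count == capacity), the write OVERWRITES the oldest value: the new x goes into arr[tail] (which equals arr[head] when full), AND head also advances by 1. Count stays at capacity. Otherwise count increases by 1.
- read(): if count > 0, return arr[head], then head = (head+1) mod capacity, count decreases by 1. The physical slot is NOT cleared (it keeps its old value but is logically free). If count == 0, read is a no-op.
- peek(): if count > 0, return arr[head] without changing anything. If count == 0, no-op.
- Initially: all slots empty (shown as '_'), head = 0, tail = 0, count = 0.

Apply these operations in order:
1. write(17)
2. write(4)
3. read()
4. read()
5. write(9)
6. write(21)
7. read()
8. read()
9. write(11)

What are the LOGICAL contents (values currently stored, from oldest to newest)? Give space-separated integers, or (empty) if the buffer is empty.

After op 1 (write(17)): arr=[17 _ _ _ _ _] head=0 tail=1 count=1
After op 2 (write(4)): arr=[17 4 _ _ _ _] head=0 tail=2 count=2
After op 3 (read()): arr=[17 4 _ _ _ _] head=1 tail=2 count=1
After op 4 (read()): arr=[17 4 _ _ _ _] head=2 tail=2 count=0
After op 5 (write(9)): arr=[17 4 9 _ _ _] head=2 tail=3 count=1
After op 6 (write(21)): arr=[17 4 9 21 _ _] head=2 tail=4 count=2
After op 7 (read()): arr=[17 4 9 21 _ _] head=3 tail=4 count=1
After op 8 (read()): arr=[17 4 9 21 _ _] head=4 tail=4 count=0
After op 9 (write(11)): arr=[17 4 9 21 11 _] head=4 tail=5 count=1

Answer: 11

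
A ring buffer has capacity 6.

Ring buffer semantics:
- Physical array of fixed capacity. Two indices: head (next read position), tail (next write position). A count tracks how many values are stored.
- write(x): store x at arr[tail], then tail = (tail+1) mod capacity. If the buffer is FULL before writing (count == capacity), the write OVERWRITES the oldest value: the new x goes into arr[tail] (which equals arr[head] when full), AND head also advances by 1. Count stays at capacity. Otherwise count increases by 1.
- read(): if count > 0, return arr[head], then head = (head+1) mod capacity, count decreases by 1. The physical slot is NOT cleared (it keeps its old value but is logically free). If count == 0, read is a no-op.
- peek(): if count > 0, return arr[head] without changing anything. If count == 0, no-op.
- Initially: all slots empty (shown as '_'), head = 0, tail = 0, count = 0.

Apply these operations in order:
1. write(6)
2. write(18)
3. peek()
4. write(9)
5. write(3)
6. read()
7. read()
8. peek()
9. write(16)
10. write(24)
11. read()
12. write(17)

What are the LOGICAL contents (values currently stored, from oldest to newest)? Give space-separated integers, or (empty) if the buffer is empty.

Answer: 3 16 24 17

Derivation:
After op 1 (write(6)): arr=[6 _ _ _ _ _] head=0 tail=1 count=1
After op 2 (write(18)): arr=[6 18 _ _ _ _] head=0 tail=2 count=2
After op 3 (peek()): arr=[6 18 _ _ _ _] head=0 tail=2 count=2
After op 4 (write(9)): arr=[6 18 9 _ _ _] head=0 tail=3 count=3
After op 5 (write(3)): arr=[6 18 9 3 _ _] head=0 tail=4 count=4
After op 6 (read()): arr=[6 18 9 3 _ _] head=1 tail=4 count=3
After op 7 (read()): arr=[6 18 9 3 _ _] head=2 tail=4 count=2
After op 8 (peek()): arr=[6 18 9 3 _ _] head=2 tail=4 count=2
After op 9 (write(16)): arr=[6 18 9 3 16 _] head=2 tail=5 count=3
After op 10 (write(24)): arr=[6 18 9 3 16 24] head=2 tail=0 count=4
After op 11 (read()): arr=[6 18 9 3 16 24] head=3 tail=0 count=3
After op 12 (write(17)): arr=[17 18 9 3 16 24] head=3 tail=1 count=4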